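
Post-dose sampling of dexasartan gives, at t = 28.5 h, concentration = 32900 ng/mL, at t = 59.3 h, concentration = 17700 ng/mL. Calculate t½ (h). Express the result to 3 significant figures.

k = ln(C₁/C₂) / (t₂ − t₁) = ln(32900/17700) / (59.3 − 28.5)
  = 0.6199 / 30.80 = 0.02013 h⁻¹
t½ = ln2 / k = 0.693147 / 0.02013 = 34.43 h

34.4 h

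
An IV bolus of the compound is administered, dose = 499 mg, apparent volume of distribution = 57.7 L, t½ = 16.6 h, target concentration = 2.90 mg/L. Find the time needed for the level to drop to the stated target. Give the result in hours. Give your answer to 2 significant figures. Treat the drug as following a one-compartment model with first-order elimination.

26 h

C₀ = Dose / Vd = 499.0 / 57.7 = 8.648 mg/L
k = ln2 / t½ = 0.693147 / 16.6 = 0.04176 h⁻¹
t = ln(C₀ / C) / k = ln(8.648 / 2.90) / 0.04176
  = ln(2.982) / 0.04176 = 1.093 / 0.04176 = 26.17 h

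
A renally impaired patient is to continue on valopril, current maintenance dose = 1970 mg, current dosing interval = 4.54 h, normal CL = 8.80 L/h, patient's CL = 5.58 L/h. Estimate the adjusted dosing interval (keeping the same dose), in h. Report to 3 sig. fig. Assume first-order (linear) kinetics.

To keep the same average steady-state level, dosing rate must scale with clearance.
CL ratio = 5.58 / 8.80 = 0.6341
New interval (same dose) = 4.54 / 0.6341 = 7.160 h

7.16 h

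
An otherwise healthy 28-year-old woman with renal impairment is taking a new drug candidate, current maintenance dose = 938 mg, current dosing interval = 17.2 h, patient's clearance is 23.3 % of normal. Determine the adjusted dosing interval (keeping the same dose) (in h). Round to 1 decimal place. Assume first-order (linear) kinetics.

73.8 h

To keep the same average steady-state level, dosing rate must scale with clearance.
CL ratio = 23.3 / 100 = 0.2330
New interval (same dose) = 17.2 / 0.2330 = 73.82 h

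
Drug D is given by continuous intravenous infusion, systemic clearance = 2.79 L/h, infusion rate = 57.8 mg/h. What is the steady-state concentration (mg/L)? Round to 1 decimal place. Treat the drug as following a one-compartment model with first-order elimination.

20.7 mg/L

At steady state Css = R₀ / CL = 57.8 / 2.790 = 20.72 mg/L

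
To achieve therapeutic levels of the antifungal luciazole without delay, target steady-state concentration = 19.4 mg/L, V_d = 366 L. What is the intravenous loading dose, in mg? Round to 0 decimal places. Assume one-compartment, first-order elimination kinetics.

LD = Css × Vd = 19.4 × 366 = 7100 mg

7100 mg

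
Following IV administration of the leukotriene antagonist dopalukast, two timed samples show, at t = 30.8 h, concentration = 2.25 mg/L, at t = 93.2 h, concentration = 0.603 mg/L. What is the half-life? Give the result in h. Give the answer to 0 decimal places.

33 h

k = ln(C₁/C₂) / (t₂ − t₁) = ln(2.25/0.603) / (93.2 − 30.8)
  = 1.317 / 62.40 = 0.02111 h⁻¹
t½ = ln2 / k = 0.693147 / 0.02111 = 32.84 h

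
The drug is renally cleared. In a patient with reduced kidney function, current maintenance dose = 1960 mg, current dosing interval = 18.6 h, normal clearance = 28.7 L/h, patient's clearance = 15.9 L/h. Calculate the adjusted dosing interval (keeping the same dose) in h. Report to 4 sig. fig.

To keep the same average steady-state level, dosing rate must scale with clearance.
CL ratio = 15.9 / 28.7 = 0.5540
New interval (same dose) = 18.6 / 0.5540 = 33.57 h

33.57 h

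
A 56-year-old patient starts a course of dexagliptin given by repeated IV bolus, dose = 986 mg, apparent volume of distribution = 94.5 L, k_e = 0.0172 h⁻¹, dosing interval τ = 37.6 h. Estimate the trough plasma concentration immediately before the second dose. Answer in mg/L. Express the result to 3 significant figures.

5.46 mg/L

C₀ per dose = Dose / Vd = 986 / 94.5 = 10.43 mg/L
Fraction remaining after one interval: r = e^(−kτ) = e^(−0.01720 × 37.6) = 0.5238
Before dose 2, 1 dose has been given (aged 1τ).
C_trough = C₀ × r = 10.43 × 0.5238 = 5.463 mg/L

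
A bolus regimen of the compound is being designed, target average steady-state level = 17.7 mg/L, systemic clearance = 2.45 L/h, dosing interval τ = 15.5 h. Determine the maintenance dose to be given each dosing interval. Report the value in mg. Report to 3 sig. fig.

At steady state, Dose/τ = Css × CL.
Dose = Css × CL × τ = 17.7 × 2.450 × 15.5 = 672.2 mg

672 mg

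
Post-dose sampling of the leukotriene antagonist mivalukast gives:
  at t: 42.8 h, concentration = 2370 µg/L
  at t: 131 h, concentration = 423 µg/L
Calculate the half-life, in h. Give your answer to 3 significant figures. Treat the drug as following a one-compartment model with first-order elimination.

k = ln(C₁/C₂) / (t₂ − t₁) = ln(2370/423) / (131 − 42.8)
  = 1.723 / 88.20 = 0.01954 h⁻¹
t½ = ln2 / k = 0.693147 / 0.01954 = 35.47 h

35.5 h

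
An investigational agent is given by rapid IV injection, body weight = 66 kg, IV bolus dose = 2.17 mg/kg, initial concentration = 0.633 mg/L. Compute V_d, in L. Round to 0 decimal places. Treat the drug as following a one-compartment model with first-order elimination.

Dose = 2.17 × 66 = 143.2 mg
Vd = Dose / C₀ = 143.2 / 0.633 = 226.2 L

226 L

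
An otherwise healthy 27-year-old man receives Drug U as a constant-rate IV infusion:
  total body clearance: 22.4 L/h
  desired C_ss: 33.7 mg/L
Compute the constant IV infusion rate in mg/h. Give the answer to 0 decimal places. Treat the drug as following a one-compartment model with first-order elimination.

755 mg/h

At steady state, infusion rate R₀ = Css × CL = 33.7 × 22.40 = 754.9 mg/h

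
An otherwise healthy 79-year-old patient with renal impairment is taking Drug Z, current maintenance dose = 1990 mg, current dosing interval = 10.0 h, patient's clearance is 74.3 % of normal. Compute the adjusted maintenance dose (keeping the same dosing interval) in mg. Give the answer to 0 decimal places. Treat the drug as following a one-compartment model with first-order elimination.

1479 mg

To keep the same average steady-state level, dosing rate must scale with clearance.
CL ratio = 74.3 / 100 = 0.7430
New dose (same interval) = 1990 × 0.7430 = 1479 mg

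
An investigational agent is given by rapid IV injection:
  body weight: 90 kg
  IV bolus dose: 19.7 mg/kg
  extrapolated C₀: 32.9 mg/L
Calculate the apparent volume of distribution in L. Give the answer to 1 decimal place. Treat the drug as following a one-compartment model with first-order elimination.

Dose = 19.7 × 90 = 1773 mg
Vd = Dose / C₀ = 1773 / 32.9 = 53.89 L

53.9 L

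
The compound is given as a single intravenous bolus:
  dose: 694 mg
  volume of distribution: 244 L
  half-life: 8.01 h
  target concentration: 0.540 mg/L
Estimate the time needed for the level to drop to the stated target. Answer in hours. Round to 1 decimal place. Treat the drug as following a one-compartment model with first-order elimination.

C₀ = Dose / Vd = 694.0 / 244 = 2.844 mg/L
k = ln2 / t½ = 0.693147 / 8.01 = 0.08654 h⁻¹
t = ln(C₀ / C) / k = ln(2.844 / 0.540) / 0.08654
  = ln(5.267) / 0.08654 = 1.661 / 0.08654 = 19.19 h

19.2 h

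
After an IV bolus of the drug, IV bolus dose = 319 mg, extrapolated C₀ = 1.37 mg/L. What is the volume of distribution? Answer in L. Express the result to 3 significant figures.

233 L

Vd = Dose / C₀ = 319.0 / 1.37 = 232.8 L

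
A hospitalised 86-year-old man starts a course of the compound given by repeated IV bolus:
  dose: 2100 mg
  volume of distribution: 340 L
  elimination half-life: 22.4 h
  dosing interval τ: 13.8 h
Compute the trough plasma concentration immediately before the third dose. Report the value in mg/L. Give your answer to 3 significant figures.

C₀ per dose = Dose / Vd = 2100 / 340 = 6.176 mg/L
k = ln2 / t½ = 0.693147 / 22.4 = 0.03094 h⁻¹
Fraction remaining after one interval: r = e^(−kτ) = e^(−0.03094 × 13.8) = 0.6525
Before dose 3, 2 doses have been given (aged 1τ, 2τ).
C_trough = C₀ × (r + r²) = 6.176 × (0.6525 + 0.4258) = 6.660 mg/L

6.66 mg/L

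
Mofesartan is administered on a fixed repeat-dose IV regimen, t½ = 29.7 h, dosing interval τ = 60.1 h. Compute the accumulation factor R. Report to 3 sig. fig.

k = ln2 / t½ = 0.693147 / 29.7 = 0.02334 h⁻¹
e^(−kτ) = e^(−0.02334 × 60.1) = 0.2459
Accumulation ratio R = 1 / (1 − e^(−kτ)) = 1 / (1 − 0.2459) = 1.326

1.33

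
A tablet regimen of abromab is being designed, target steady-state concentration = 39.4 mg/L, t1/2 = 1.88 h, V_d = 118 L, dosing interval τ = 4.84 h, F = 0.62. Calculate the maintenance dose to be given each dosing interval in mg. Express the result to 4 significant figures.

k = ln2 / t½ = 0.693147 / 1.88 = 0.3687 h⁻¹
CL = k × Vd = 0.3687 × 118 = 43.51 L/h
At steady state, F × (Dose/τ) = Css × CL.
Dose = Css × CL × τ / F = 39.4 × 43.51 × 4.84 / 0.62 = 13380 mg

13380 mg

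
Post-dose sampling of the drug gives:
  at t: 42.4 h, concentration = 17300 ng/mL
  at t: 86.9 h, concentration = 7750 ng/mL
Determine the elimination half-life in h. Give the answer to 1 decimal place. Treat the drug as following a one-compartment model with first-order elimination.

k = ln(C₁/C₂) / (t₂ − t₁) = ln(17300/7750) / (86.9 − 42.4)
  = 0.8030 / 44.50 = 0.01804 h⁻¹
t½ = ln2 / k = 0.693147 / 0.01804 = 38.42 h

38.4 h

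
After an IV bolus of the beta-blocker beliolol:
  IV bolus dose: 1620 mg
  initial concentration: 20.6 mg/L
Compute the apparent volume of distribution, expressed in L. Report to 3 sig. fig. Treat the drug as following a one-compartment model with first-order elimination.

78.6 L

Vd = Dose / C₀ = 1620 / 20.6 = 78.64 L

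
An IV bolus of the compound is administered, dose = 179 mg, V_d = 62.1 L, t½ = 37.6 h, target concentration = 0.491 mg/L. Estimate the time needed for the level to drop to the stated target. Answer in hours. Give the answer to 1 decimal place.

C₀ = Dose / Vd = 179.0 / 62.1 = 2.882 mg/L
k = ln2 / t½ = 0.693147 / 37.6 = 0.01843 h⁻¹
t = ln(C₀ / C) / k = ln(2.882 / 0.491) / 0.01843
  = ln(5.870) / 0.01843 = 1.770 / 0.01843 = 96.04 h

96.0 h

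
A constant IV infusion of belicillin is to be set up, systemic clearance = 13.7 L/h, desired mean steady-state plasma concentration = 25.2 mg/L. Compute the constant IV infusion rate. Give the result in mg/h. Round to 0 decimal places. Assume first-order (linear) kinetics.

345 mg/h

At steady state, infusion rate R₀ = Css × CL = 25.2 × 13.70 = 345.2 mg/h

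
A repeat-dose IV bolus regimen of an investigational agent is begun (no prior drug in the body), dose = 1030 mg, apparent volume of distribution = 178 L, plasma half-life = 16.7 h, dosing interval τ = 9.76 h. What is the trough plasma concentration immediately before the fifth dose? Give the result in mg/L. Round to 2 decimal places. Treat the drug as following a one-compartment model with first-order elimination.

9.29 mg/L

C₀ per dose = Dose / Vd = 1030 / 178 = 5.787 mg/L
k = ln2 / t½ = 0.693147 / 16.7 = 0.04151 h⁻¹
Fraction remaining after one interval: r = e^(−kτ) = e^(−0.04151 × 9.76) = 0.6669
Before dose 5, 4 doses have been given (aged 1τ, 2τ, 3τ, 4τ).
C_trough = C₀ × (r + r² + … + r^4) = C₀ × r(1−r^4)/(1−r)
        = 5.787 × 0.6669 × (1 − 0.1978) / (1 − 0.6669) = 9.294 mg/L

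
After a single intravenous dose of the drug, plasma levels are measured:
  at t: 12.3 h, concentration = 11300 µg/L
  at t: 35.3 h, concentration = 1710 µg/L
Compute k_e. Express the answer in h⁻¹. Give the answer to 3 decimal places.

k = ln(C₁/C₂) / (t₂ − t₁) = ln(11300/1710) / (35.3 − 12.3)
  = 1.888 / 23.00 = 0.08209 h⁻¹

0.082 h⁻¹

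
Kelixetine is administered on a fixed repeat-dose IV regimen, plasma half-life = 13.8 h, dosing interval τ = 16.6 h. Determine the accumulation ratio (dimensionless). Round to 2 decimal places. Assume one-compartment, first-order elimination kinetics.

k = ln2 / t½ = 0.693147 / 13.8 = 0.05023 h⁻¹
e^(−kτ) = e^(−0.05023 × 16.6) = 0.4344
Accumulation ratio R = 1 / (1 − e^(−kτ)) = 1 / (1 − 0.4344) = 1.768

1.77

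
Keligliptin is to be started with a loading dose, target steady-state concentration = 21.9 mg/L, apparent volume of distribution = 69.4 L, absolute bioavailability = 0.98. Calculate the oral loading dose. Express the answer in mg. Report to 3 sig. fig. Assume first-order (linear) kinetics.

LD = Css × Vd / F = 21.9 × 69.4 / 0.98 = 1551 mg

1550 mg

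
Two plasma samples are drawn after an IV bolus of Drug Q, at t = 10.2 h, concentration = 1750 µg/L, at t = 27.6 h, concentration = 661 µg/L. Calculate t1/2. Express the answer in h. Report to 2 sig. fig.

12 h

k = ln(C₁/C₂) / (t₂ − t₁) = ln(1750/661) / (27.6 − 10.2)
  = 0.9736 / 17.40 = 0.05595 h⁻¹
t½ = ln2 / k = 0.693147 / 0.05595 = 12.39 h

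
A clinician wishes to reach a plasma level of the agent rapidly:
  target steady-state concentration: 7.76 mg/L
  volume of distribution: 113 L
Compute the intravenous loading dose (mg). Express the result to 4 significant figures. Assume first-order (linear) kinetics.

LD = Css × Vd = 7.76 × 113 = 876.9 mg

876.9 mg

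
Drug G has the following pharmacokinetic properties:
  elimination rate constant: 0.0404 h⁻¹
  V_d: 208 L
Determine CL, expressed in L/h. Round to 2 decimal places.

CL = k × Vd = 0.0404 × 208 = 8.403 L/h

8.40 L/h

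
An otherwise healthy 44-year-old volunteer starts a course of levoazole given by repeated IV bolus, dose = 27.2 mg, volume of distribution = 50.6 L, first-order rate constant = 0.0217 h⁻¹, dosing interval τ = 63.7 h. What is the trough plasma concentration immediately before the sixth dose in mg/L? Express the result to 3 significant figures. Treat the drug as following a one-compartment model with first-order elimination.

C₀ per dose = Dose / Vd = 27.2 / 50.6 = 0.5375 mg/L
Fraction remaining after one interval: r = e^(−kτ) = e^(−0.02170 × 63.7) = 0.2510
Before dose 6, 5 doses have been given (aged 1τ, 2τ, 3τ, 4τ, 5τ).
C_trough = C₀ × (r + r² + … + r^5) = C₀ × r(1−r^5)/(1−r)
        = 0.5375 × 0.2510 × (1 − 0.0009963) / (1 − 0.2510) = 0.1799 mg/L

0.180 mg/L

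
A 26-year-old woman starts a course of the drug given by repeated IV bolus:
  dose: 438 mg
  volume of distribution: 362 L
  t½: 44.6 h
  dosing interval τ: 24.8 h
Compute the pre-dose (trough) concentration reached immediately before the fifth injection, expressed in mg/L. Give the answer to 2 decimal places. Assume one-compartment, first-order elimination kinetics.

C₀ per dose = Dose / Vd = 438 / 362 = 1.210 mg/L
k = ln2 / t½ = 0.693147 / 44.6 = 0.01554 h⁻¹
Fraction remaining after one interval: r = e^(−kτ) = e^(−0.01554 × 24.8) = 0.6802
Before dose 5, 4 doses have been given (aged 1τ, 2τ, 3τ, 4τ).
C_trough = C₀ × (r + r² + … + r^4) = C₀ × r(1−r^4)/(1−r)
        = 1.210 × 0.6802 × (1 − 0.2141) / (1 − 0.6802) = 2.023 mg/L

2.02 mg/L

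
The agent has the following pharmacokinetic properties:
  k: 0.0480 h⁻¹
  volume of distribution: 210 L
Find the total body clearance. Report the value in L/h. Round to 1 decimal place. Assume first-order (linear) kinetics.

10.1 L/h

CL = k × Vd = 0.0480 × 210 = 10.08 L/h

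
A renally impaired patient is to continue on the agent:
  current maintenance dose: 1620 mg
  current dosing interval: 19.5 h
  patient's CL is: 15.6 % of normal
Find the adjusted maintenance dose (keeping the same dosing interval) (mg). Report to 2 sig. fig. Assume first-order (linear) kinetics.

250 mg

To keep the same average steady-state level, dosing rate must scale with clearance.
CL ratio = 15.6 / 100 = 0.1560
New dose (same interval) = 1620 × 0.1560 = 252.7 mg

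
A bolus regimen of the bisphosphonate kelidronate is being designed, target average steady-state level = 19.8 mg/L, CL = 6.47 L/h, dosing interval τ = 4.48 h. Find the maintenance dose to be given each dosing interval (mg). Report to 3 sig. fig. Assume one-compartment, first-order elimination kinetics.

At steady state, Dose/τ = Css × CL.
Dose = Css × CL × τ = 19.8 × 6.470 × 4.48 = 573.9 mg

574 mg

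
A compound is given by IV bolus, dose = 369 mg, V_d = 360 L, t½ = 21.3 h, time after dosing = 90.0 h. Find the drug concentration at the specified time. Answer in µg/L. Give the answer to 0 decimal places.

55 µg/L

C₀ = Dose / Vd = 369.0 / 360 = 1.025 mg/L
k = ln2 / t½ = 0.693147 / 21.3 = 0.03254 h⁻¹
C = C₀ · e^(−k·t) = 1.025 × e^(−0.03254 × 90.0)
  = 1.025 × 0.05347 = 0.05481 mg/L
Convert: 0.05481 mg/L × 1000 = 54.81 µg/L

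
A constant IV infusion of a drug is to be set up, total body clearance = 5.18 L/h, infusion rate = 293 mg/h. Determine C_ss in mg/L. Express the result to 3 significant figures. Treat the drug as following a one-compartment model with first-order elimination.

At steady state Css = R₀ / CL = 293 / 5.180 = 56.56 mg/L

56.6 mg/L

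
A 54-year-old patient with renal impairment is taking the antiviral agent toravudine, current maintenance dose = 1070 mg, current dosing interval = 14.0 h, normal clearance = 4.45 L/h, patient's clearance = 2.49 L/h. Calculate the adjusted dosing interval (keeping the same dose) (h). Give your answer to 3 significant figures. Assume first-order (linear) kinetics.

To keep the same average steady-state level, dosing rate must scale with clearance.
CL ratio = 2.49 / 4.45 = 0.5596
New interval (same dose) = 14.0 / 0.5596 = 25.02 h

25.0 h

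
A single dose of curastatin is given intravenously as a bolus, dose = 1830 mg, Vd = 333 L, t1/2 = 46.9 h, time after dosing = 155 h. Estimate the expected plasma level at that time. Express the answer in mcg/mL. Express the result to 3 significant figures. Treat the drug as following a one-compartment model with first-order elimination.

C₀ = Dose / Vd = 1830 / 333 = 5.495 mg/L
k = ln2 / t½ = 0.693147 / 46.9 = 0.01478 h⁻¹
C = C₀ · e^(−k·t) = 5.495 × e^(−0.01478 × 155)
  = 5.495 × 0.1012 = 0.5561 mg/L
(0.5561 mg/L = 0.5561 mcg/mL)

0.556 mcg/mL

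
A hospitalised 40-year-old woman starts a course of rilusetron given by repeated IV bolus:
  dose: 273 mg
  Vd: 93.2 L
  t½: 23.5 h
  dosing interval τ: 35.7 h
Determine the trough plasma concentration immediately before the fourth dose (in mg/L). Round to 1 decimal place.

1.5 mg/L

C₀ per dose = Dose / Vd = 273 / 93.2 = 2.929 mg/L
k = ln2 / t½ = 0.693147 / 23.5 = 0.02950 h⁻¹
Fraction remaining after one interval: r = e^(−kτ) = e^(−0.02950 × 35.7) = 0.3488
Before dose 4, 3 doses have been given (aged 1τ, 2τ, 3τ).
C_trough = C₀ × (r + r² + … + r^3) = C₀ × r(1−r^3)/(1−r)
        = 2.929 × 0.3488 × (1 − 0.04244) / (1 − 0.3488) = 1.502 mg/L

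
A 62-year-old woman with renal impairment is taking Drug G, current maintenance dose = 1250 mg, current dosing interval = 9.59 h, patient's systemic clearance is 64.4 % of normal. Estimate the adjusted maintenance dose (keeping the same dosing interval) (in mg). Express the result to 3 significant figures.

805 mg

To keep the same average steady-state level, dosing rate must scale with clearance.
CL ratio = 64.4 / 100 = 0.6440
New dose (same interval) = 1250 × 0.6440 = 805.0 mg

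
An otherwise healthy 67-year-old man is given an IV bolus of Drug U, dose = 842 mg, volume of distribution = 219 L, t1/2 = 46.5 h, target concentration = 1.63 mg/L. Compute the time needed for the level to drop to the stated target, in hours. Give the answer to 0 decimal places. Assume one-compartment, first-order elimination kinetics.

58 h

C₀ = Dose / Vd = 842.0 / 219 = 3.845 mg/L
k = ln2 / t½ = 0.693147 / 46.5 = 0.01491 h⁻¹
t = ln(C₀ / C) / k = ln(3.845 / 1.63) / 0.01491
  = ln(2.359) / 0.01491 = 0.8582 / 0.01491 = 57.56 h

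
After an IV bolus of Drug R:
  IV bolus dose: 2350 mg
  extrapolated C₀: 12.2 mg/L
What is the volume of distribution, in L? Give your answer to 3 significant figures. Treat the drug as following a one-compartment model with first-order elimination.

193 L

Vd = Dose / C₀ = 2350 / 12.2 = 192.6 L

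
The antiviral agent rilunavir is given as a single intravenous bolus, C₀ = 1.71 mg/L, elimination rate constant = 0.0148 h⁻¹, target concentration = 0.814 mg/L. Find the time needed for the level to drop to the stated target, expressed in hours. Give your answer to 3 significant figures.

50.2 h

t = ln(C₀ / C) / k = ln(1.710 / 0.814) / 0.01480
  = ln(2.101) / 0.01480 = 0.7424 / 0.01480 = 50.16 h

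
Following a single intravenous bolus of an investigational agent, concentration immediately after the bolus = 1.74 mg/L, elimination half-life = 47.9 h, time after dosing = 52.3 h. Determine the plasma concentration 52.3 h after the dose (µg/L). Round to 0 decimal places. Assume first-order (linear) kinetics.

816 µg/L

k = ln2 / t½ = 0.693147 / 47.9 = 0.01447 h⁻¹
C = C₀ · e^(−k·t) = 1.740 × e^(−0.01447 × 52.3)
  = 1.740 × 0.4692 = 0.8164 mg/L
Convert: 0.8164 mg/L × 1000 = 816.4 µg/L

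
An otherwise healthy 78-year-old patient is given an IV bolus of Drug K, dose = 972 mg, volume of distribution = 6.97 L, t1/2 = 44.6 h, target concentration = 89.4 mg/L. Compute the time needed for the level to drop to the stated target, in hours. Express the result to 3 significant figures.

C₀ = Dose / Vd = 972.0 / 6.97 = 139.5 mg/L
k = ln2 / t½ = 0.693147 / 44.6 = 0.01554 h⁻¹
t = ln(C₀ / C) / k = ln(139.5 / 89.4) / 0.01554
  = ln(1.560) / 0.01554 = 0.4447 / 0.01554 = 28.62 h

28.6 h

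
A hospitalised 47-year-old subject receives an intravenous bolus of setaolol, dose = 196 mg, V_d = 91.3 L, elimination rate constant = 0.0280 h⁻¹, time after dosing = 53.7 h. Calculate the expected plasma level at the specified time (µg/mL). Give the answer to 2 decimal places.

0.48 µg/mL

C₀ = Dose / Vd = 196.0 / 91.3 = 2.147 mg/L
C = C₀ · e^(−k·t) = 2.147 × e^(−0.02800 × 53.7)
  = 2.147 × 0.2223 = 0.4773 mg/L
(0.4773 mg/L = 0.4773 µg/mL)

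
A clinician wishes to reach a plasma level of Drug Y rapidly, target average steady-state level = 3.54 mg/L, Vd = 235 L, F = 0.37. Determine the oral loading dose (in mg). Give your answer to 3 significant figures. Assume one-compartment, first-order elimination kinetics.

2250 mg

LD = Css × Vd / F = 3.54 × 235 / 0.37 = 2248 mg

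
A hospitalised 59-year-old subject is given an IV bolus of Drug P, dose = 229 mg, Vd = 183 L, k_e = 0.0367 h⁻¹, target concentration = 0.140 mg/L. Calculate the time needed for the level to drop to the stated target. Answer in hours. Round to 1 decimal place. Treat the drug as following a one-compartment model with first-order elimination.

59.7 h

C₀ = Dose / Vd = 229.0 / 183 = 1.251 mg/L
t = ln(C₀ / C) / k = ln(1.251 / 0.140) / 0.03670
  = ln(8.936) / 0.03670 = 2.190 / 0.03670 = 59.67 h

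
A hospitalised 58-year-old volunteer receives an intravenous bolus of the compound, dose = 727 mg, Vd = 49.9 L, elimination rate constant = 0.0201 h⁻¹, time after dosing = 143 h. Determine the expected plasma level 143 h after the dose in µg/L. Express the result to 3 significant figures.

C₀ = Dose / Vd = 727.0 / 49.9 = 14.57 mg/L
C = C₀ · e^(−k·t) = 14.57 × e^(−0.02010 × 143)
  = 14.57 × 0.05646 = 0.8226 mg/L
Convert: 0.8226 mg/L × 1000 = 822.6 µg/L

823 µg/L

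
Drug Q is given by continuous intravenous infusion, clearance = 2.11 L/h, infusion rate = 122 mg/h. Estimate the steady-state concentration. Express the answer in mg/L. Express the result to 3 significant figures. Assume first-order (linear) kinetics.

At steady state Css = R₀ / CL = 122 / 2.110 = 57.82 mg/L

57.8 mg/L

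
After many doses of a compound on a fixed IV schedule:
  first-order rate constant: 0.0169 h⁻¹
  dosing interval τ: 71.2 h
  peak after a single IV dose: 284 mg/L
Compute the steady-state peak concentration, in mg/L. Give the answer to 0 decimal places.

e^(−kτ) = e^(−0.01690 × 71.2) = 0.3002
Accumulation ratio R = 1 / (1 − e^(−kτ)) = 1 / (1 − 0.3002) = 1.429
Steady-state peak = C₀ × R = 284 × 1.429 = 405.8 mg/L

406 mg/L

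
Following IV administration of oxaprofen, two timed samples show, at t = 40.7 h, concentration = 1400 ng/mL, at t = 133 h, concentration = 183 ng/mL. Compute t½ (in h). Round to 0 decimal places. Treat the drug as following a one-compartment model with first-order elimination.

31 h

k = ln(C₁/C₂) / (t₂ − t₁) = ln(1400/183) / (133 − 40.7)
  = 2.035 / 92.30 = 0.02205 h⁻¹
t½ = ln2 / k = 0.693147 / 0.02205 = 31.44 h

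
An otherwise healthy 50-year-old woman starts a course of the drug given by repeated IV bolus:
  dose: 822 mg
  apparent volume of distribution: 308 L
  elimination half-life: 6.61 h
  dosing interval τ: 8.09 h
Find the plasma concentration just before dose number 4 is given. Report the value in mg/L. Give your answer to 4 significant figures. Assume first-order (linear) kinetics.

1.841 mg/L

C₀ per dose = Dose / Vd = 822 / 308 = 2.669 mg/L
k = ln2 / t½ = 0.693147 / 6.61 = 0.1049 h⁻¹
Fraction remaining after one interval: r = e^(−kτ) = e^(−0.1049 × 8.09) = 0.4280
Before dose 4, 3 doses have been given (aged 1τ, 2τ, 3τ).
C_trough = C₀ × (r + r² + … + r^3) = C₀ × r(1−r^3)/(1−r)
        = 2.669 × 0.4280 × (1 − 0.07840) / (1 − 0.4280) = 1.841 mg/L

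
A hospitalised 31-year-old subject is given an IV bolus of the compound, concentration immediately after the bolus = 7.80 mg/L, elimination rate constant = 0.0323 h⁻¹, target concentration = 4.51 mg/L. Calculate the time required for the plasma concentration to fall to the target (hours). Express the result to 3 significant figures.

17.0 h

t = ln(C₀ / C) / k = ln(7.800 / 4.51) / 0.03230
  = ln(1.729) / 0.03230 = 0.5475 / 0.03230 = 16.95 h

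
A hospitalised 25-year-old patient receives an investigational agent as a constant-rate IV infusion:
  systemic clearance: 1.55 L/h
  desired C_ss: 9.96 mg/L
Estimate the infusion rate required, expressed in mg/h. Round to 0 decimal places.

15 mg/h

At steady state, infusion rate R₀ = Css × CL = 9.96 × 1.550 = 15.44 mg/h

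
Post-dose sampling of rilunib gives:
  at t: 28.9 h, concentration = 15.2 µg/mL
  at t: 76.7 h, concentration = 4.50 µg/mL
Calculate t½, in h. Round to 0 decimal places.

27 h

k = ln(C₁/C₂) / (t₂ − t₁) = ln(15.2/4.50) / (76.7 − 28.9)
  = 1.217 / 47.80 = 0.02546 h⁻¹
t½ = ln2 / k = 0.693147 / 0.02546 = 27.22 h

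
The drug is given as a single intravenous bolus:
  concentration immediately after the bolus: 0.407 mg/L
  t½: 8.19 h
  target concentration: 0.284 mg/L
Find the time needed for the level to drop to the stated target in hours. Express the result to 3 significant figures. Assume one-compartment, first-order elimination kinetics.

k = ln2 / t½ = 0.693147 / 8.19 = 0.08463 h⁻¹
t = ln(C₀ / C) / k = ln(0.4070 / 0.284) / 0.08463
  = ln(1.433) / 0.08463 = 0.3598 / 0.08463 = 4.251 h

4.25 h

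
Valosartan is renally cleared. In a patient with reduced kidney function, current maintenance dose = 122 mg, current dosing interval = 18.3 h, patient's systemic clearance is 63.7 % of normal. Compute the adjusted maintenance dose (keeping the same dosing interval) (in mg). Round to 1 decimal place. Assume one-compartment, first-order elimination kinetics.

To keep the same average steady-state level, dosing rate must scale with clearance.
CL ratio = 63.7 / 100 = 0.6370
New dose (same interval) = 122 × 0.6370 = 77.71 mg

77.7 mg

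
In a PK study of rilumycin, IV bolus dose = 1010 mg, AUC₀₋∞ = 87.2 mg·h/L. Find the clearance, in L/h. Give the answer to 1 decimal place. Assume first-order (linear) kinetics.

CL = Dose / AUC = 1010 / 87.2 = 11.58 L/h

11.6 L/h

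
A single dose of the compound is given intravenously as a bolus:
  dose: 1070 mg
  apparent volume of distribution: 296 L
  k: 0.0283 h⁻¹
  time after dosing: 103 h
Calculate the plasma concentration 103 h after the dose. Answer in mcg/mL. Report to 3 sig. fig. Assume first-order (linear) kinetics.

C₀ = Dose / Vd = 1070 / 296 = 3.615 mg/L
C = C₀ · e^(−k·t) = 3.615 × e^(−0.02830 × 103)
  = 3.615 × 0.05421 = 0.1960 mg/L
(0.1960 mg/L = 0.1960 mcg/mL)

0.196 mcg/mL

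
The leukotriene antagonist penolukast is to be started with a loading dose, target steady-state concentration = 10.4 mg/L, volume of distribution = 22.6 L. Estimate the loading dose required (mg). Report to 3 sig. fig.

LD = Css × Vd = 10.4 × 22.6 = 235.0 mg

235 mg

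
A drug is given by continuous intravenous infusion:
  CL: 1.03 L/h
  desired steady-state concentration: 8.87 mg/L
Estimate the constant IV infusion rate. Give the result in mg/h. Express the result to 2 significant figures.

At steady state, infusion rate R₀ = Css × CL = 8.87 × 1.030 = 9.136 mg/h

9.1 mg/h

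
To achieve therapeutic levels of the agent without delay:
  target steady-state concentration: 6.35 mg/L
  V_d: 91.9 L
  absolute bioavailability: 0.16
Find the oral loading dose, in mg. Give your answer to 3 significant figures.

3650 mg

LD = Css × Vd / F = 6.35 × 91.9 / 0.16 = 3647 mg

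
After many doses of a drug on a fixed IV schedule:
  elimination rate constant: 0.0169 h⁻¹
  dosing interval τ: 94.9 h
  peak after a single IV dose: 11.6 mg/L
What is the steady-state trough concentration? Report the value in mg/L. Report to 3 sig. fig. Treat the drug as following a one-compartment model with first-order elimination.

e^(−kτ) = e^(−0.01690 × 94.9) = 0.2011
Accumulation ratio R = 1 / (1 − e^(−kτ)) = 1 / (1 − 0.2011) = 1.252
Steady-state trough = C₀ × R × e^(−kτ) = 11.6 × 1.252 × 0.2011 = 2.921 mg/L

2.92 mg/L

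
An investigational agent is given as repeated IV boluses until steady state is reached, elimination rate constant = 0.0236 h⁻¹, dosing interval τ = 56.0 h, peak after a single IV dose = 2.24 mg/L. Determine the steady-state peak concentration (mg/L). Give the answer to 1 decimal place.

3.1 mg/L

e^(−kτ) = e^(−0.02360 × 56.0) = 0.2667
Accumulation ratio R = 1 / (1 − e^(−kτ)) = 1 / (1 − 0.2667) = 1.364
Steady-state peak = C₀ × R = 2.24 × 1.364 = 3.055 mg/L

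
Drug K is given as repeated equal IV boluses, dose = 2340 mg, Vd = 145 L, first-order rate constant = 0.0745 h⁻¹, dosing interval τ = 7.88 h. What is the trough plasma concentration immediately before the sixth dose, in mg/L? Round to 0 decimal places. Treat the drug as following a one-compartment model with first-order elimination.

19 mg/L

C₀ per dose = Dose / Vd = 2340 / 145 = 16.14 mg/L
Fraction remaining after one interval: r = e^(−kτ) = e^(−0.07450 × 7.88) = 0.5560
Before dose 6, 5 doses have been given (aged 1τ, 2τ, 3τ, 4τ, 5τ).
C_trough = C₀ × (r + r² + … + r^5) = C₀ × r(1−r^5)/(1−r)
        = 16.14 × 0.5560 × (1 − 0.05313) / (1 − 0.5560) = 19.14 mg/L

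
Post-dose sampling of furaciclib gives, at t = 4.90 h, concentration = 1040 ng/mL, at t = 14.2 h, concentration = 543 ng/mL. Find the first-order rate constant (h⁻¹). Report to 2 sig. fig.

0.070 h⁻¹

k = ln(C₁/C₂) / (t₂ − t₁) = ln(1040/543) / (14.2 − 4.90)
  = 0.6499 / 9.300 = 0.06988 h⁻¹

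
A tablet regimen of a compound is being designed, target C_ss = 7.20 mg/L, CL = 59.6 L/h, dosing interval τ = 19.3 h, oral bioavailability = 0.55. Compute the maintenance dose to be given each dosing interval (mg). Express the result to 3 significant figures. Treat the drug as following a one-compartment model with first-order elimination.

At steady state, F × (Dose/τ) = Css × CL.
Dose = Css × CL × τ / F = 7.20 × 59.60 × 19.3 / 0.55 = 15060 mg

15100 mg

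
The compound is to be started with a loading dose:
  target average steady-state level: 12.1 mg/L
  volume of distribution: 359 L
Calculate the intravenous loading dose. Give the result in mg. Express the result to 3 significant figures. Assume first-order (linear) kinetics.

LD = Css × Vd = 12.1 × 359 = 4344 mg

4340 mg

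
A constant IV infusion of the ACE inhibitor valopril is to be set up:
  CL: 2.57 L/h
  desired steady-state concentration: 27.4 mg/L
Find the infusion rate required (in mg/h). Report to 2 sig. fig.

70 mg/h

At steady state, infusion rate R₀ = Css × CL = 27.4 × 2.570 = 70.42 mg/h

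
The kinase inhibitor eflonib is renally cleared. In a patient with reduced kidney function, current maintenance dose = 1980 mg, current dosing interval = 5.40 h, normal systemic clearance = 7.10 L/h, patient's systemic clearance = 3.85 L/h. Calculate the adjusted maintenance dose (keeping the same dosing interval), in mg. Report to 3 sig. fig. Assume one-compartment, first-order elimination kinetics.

To keep the same average steady-state level, dosing rate must scale with clearance.
CL ratio = 3.85 / 7.10 = 0.5423
New dose (same interval) = 1980 × 0.5423 = 1074 mg

1070 mg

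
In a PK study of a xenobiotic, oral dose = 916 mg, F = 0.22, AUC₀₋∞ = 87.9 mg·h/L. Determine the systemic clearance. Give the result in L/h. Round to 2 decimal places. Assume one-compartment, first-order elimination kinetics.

2.29 L/h

CL = F·Dose / AUC = 0.22 × 916 / 87.9 = 2.293 L/h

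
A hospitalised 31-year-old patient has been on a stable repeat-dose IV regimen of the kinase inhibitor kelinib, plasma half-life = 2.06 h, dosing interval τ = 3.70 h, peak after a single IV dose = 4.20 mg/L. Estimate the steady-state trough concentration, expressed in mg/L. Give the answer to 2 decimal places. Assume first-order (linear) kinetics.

k = ln2 / t½ = 0.693147 / 2.06 = 0.3365 h⁻¹
e^(−kτ) = e^(−0.3365 × 3.70) = 0.2879
Accumulation ratio R = 1 / (1 − e^(−kτ)) = 1 / (1 − 0.2879) = 1.404
Steady-state trough = C₀ × R × e^(−kτ) = 4.20 × 1.404 × 0.2879 = 1.698 mg/L

1.70 mg/L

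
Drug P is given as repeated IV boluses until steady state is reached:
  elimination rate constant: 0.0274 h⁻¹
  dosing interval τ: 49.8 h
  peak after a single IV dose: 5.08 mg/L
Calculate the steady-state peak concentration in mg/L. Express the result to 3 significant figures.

6.82 mg/L

e^(−kτ) = e^(−0.02740 × 49.8) = 0.2555
Accumulation ratio R = 1 / (1 − e^(−kτ)) = 1 / (1 − 0.2555) = 1.343
Steady-state peak = C₀ × R = 5.08 × 1.343 = 6.822 mg/L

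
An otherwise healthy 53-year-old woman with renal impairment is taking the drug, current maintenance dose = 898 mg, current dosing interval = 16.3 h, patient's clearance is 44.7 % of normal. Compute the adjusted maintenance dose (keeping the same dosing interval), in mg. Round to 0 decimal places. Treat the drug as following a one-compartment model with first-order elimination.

To keep the same average steady-state level, dosing rate must scale with clearance.
CL ratio = 44.7 / 100 = 0.4470
New dose (same interval) = 898 × 0.4470 = 401.4 mg

401 mg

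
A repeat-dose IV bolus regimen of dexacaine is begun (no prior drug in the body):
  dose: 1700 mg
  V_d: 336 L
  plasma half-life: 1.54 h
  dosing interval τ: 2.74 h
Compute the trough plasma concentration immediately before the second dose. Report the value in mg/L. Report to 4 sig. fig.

1.474 mg/L

C₀ per dose = Dose / Vd = 1700 / 336 = 5.060 mg/L
k = ln2 / t½ = 0.693147 / 1.54 = 0.4501 h⁻¹
Fraction remaining after one interval: r = e^(−kτ) = e^(−0.4501 × 2.74) = 0.2913
Before dose 2, 1 dose has been given (aged 1τ).
C_trough = C₀ × r = 5.060 × 0.2913 = 1.474 mg/L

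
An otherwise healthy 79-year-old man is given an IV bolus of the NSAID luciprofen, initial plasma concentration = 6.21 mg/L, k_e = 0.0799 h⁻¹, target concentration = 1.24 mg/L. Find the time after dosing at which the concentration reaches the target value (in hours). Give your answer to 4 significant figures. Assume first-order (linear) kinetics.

t = ln(C₀ / C) / k = ln(6.210 / 1.24) / 0.07990
  = ln(5.008) / 0.07990 = 1.611 / 0.07990 = 20.16 h

20.16 h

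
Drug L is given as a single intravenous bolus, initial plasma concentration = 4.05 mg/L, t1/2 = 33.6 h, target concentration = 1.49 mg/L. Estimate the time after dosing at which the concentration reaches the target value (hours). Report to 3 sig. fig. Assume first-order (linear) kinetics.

k = ln2 / t½ = 0.693147 / 33.6 = 0.02063 h⁻¹
t = ln(C₀ / C) / k = ln(4.050 / 1.49) / 0.02063
  = ln(2.718) / 0.02063 = 0.9999 / 0.02063 = 48.47 h

48.5 h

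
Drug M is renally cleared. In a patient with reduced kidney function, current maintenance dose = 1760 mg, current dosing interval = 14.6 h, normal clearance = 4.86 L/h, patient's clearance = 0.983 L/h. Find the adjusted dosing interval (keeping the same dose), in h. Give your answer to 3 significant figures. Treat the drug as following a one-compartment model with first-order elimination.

72.2 h

To keep the same average steady-state level, dosing rate must scale with clearance.
CL ratio = 0.983 / 4.86 = 0.2023
New interval (same dose) = 14.6 / 0.2023 = 72.17 h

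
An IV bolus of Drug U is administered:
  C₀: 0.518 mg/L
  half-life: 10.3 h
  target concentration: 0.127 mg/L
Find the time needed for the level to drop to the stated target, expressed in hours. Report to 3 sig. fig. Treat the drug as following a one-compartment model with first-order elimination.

20.9 h

k = ln2 / t½ = 0.693147 / 10.3 = 0.06730 h⁻¹
t = ln(C₀ / C) / k = ln(0.5180 / 0.127) / 0.06730
  = ln(4.079) / 0.06730 = 1.406 / 0.06730 = 20.89 h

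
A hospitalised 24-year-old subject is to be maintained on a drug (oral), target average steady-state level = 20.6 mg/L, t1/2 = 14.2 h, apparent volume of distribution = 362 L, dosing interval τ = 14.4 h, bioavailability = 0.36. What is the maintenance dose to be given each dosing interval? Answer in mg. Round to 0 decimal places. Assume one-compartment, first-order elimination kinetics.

14560 mg

k = ln2 / t½ = 0.693147 / 14.2 = 0.04881 h⁻¹
CL = k × Vd = 0.04881 × 362 = 17.67 L/h
At steady state, F × (Dose/τ) = Css × CL.
Dose = Css × CL × τ / F = 20.6 × 17.67 × 14.4 / 0.36 = 14560 mg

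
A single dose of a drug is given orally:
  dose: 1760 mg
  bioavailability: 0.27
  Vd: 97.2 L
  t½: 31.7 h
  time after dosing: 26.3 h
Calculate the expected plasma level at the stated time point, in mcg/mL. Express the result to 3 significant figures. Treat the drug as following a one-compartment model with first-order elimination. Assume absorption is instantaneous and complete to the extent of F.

Amount reaching circulation = F × Dose = 0.27 × 1760 = 475.2 mg
C₀ = F·Dose / Vd = 475.2 / 97.2 = 4.889 mg/L
k = ln2 / t½ = 0.693147 / 31.7 = 0.02187 h⁻¹
C = C₀ · e^(−k·t) = 4.889 × e^(−0.02187 × 26.3)
  = 4.889 × 0.5626 = 2.751 mg/L
(2.751 mg/L = 2.751 mcg/mL)

2.75 mcg/mL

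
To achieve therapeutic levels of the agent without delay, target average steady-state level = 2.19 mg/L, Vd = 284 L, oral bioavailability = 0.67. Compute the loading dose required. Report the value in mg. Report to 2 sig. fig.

LD = Css × Vd / F = 2.19 × 284 / 0.67 = 928.3 mg

930 mg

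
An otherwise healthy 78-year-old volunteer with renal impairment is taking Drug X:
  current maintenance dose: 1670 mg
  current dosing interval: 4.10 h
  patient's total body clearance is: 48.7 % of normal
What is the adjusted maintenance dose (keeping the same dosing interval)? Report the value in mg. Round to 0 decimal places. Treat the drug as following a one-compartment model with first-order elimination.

813 mg

To keep the same average steady-state level, dosing rate must scale with clearance.
CL ratio = 48.7 / 100 = 0.4870
New dose (same interval) = 1670 × 0.4870 = 813.3 mg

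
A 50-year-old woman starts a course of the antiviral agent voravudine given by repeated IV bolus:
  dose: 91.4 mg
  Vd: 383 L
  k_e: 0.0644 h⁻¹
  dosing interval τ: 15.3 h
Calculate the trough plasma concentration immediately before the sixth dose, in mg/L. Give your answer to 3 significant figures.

C₀ per dose = Dose / Vd = 91.4 / 383 = 0.2386 mg/L
Fraction remaining after one interval: r = e^(−kτ) = e^(−0.06440 × 15.3) = 0.3733
Before dose 6, 5 doses have been given (aged 1τ, 2τ, 3τ, 4τ, 5τ).
C_trough = C₀ × (r + r² + … + r^5) = C₀ × r(1−r^5)/(1−r)
        = 0.2386 × 0.3733 × (1 − 0.007249) / (1 − 0.3733) = 0.1411 mg/L

0.141 mg/L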